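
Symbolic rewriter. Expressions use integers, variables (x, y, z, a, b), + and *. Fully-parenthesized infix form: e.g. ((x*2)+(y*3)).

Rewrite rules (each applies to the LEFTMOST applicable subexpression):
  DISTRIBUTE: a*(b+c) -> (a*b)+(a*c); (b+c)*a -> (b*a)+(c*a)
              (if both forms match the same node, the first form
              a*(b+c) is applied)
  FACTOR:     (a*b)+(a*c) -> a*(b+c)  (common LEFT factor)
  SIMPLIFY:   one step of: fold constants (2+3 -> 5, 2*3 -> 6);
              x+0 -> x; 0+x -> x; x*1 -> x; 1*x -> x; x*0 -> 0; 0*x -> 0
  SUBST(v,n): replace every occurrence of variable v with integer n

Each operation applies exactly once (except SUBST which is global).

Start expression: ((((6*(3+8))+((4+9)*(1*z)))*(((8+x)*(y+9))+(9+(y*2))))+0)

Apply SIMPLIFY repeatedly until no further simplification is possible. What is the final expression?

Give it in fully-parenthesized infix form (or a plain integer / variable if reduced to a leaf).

Start: ((((6*(3+8))+((4+9)*(1*z)))*(((8+x)*(y+9))+(9+(y*2))))+0)
Step 1: at root: ((((6*(3+8))+((4+9)*(1*z)))*(((8+x)*(y+9))+(9+(y*2))))+0) -> (((6*(3+8))+((4+9)*(1*z)))*(((8+x)*(y+9))+(9+(y*2)))); overall: ((((6*(3+8))+((4+9)*(1*z)))*(((8+x)*(y+9))+(9+(y*2))))+0) -> (((6*(3+8))+((4+9)*(1*z)))*(((8+x)*(y+9))+(9+(y*2))))
Step 2: at LLR: (3+8) -> 11; overall: (((6*(3+8))+((4+9)*(1*z)))*(((8+x)*(y+9))+(9+(y*2)))) -> (((6*11)+((4+9)*(1*z)))*(((8+x)*(y+9))+(9+(y*2))))
Step 3: at LL: (6*11) -> 66; overall: (((6*11)+((4+9)*(1*z)))*(((8+x)*(y+9))+(9+(y*2)))) -> ((66+((4+9)*(1*z)))*(((8+x)*(y+9))+(9+(y*2))))
Step 4: at LRL: (4+9) -> 13; overall: ((66+((4+9)*(1*z)))*(((8+x)*(y+9))+(9+(y*2)))) -> ((66+(13*(1*z)))*(((8+x)*(y+9))+(9+(y*2))))
Step 5: at LRR: (1*z) -> z; overall: ((66+(13*(1*z)))*(((8+x)*(y+9))+(9+(y*2)))) -> ((66+(13*z))*(((8+x)*(y+9))+(9+(y*2))))
Fixed point: ((66+(13*z))*(((8+x)*(y+9))+(9+(y*2))))

Answer: ((66+(13*z))*(((8+x)*(y+9))+(9+(y*2))))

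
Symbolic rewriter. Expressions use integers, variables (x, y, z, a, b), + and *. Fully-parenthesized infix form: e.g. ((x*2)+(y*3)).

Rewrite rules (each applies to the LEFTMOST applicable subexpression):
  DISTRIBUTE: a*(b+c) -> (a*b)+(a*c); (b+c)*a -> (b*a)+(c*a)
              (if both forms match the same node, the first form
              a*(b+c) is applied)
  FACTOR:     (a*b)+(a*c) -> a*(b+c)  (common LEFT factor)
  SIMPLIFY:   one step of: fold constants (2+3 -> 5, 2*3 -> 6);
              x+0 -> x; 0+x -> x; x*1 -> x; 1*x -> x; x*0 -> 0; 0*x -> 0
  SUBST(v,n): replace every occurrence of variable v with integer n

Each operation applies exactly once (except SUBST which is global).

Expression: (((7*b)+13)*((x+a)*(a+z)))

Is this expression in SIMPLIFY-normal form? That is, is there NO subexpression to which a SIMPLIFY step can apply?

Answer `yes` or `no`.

Answer: yes

Derivation:
Expression: (((7*b)+13)*((x+a)*(a+z)))
Scanning for simplifiable subexpressions (pre-order)...
  at root: (((7*b)+13)*((x+a)*(a+z))) (not simplifiable)
  at L: ((7*b)+13) (not simplifiable)
  at LL: (7*b) (not simplifiable)
  at R: ((x+a)*(a+z)) (not simplifiable)
  at RL: (x+a) (not simplifiable)
  at RR: (a+z) (not simplifiable)
Result: no simplifiable subexpression found -> normal form.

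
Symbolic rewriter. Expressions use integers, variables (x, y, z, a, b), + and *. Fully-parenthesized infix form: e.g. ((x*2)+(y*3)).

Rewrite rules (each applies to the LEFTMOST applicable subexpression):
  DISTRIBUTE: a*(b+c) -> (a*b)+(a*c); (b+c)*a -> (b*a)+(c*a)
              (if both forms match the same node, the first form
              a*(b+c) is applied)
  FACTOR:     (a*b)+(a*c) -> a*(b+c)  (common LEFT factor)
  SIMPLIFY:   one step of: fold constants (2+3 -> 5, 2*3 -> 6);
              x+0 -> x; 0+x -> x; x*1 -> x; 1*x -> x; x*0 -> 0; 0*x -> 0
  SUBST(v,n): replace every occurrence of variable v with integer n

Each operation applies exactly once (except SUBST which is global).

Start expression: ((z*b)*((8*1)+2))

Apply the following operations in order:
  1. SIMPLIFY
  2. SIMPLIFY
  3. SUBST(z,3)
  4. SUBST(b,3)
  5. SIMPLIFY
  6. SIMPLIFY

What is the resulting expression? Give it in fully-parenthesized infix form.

Start: ((z*b)*((8*1)+2))
Apply SIMPLIFY at RL (target: (8*1)): ((z*b)*((8*1)+2)) -> ((z*b)*(8+2))
Apply SIMPLIFY at R (target: (8+2)): ((z*b)*(8+2)) -> ((z*b)*10)
Apply SUBST(z,3): ((z*b)*10) -> ((3*b)*10)
Apply SUBST(b,3): ((3*b)*10) -> ((3*3)*10)
Apply SIMPLIFY at L (target: (3*3)): ((3*3)*10) -> (9*10)
Apply SIMPLIFY at root (target: (9*10)): (9*10) -> 90

Answer: 90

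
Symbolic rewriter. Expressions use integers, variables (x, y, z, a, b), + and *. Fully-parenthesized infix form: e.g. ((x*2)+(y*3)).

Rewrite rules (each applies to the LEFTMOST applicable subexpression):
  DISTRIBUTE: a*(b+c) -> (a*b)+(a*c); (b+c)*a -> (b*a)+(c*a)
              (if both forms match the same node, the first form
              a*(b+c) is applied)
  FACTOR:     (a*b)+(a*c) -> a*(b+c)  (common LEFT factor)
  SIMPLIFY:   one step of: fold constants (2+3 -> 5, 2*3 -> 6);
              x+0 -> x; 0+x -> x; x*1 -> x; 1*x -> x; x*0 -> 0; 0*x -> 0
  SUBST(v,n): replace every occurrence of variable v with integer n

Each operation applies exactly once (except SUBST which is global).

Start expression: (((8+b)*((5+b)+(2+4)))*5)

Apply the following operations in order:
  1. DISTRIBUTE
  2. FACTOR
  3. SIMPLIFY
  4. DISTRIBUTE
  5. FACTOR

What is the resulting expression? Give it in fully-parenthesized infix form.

Answer: (((8+b)*((5+b)+6))*5)

Derivation:
Start: (((8+b)*((5+b)+(2+4)))*5)
Apply DISTRIBUTE at L (target: ((8+b)*((5+b)+(2+4)))): (((8+b)*((5+b)+(2+4)))*5) -> ((((8+b)*(5+b))+((8+b)*(2+4)))*5)
Apply FACTOR at L (target: (((8+b)*(5+b))+((8+b)*(2+4)))): ((((8+b)*(5+b))+((8+b)*(2+4)))*5) -> (((8+b)*((5+b)+(2+4)))*5)
Apply SIMPLIFY at LRR (target: (2+4)): (((8+b)*((5+b)+(2+4)))*5) -> (((8+b)*((5+b)+6))*5)
Apply DISTRIBUTE at L (target: ((8+b)*((5+b)+6))): (((8+b)*((5+b)+6))*5) -> ((((8+b)*(5+b))+((8+b)*6))*5)
Apply FACTOR at L (target: (((8+b)*(5+b))+((8+b)*6))): ((((8+b)*(5+b))+((8+b)*6))*5) -> (((8+b)*((5+b)+6))*5)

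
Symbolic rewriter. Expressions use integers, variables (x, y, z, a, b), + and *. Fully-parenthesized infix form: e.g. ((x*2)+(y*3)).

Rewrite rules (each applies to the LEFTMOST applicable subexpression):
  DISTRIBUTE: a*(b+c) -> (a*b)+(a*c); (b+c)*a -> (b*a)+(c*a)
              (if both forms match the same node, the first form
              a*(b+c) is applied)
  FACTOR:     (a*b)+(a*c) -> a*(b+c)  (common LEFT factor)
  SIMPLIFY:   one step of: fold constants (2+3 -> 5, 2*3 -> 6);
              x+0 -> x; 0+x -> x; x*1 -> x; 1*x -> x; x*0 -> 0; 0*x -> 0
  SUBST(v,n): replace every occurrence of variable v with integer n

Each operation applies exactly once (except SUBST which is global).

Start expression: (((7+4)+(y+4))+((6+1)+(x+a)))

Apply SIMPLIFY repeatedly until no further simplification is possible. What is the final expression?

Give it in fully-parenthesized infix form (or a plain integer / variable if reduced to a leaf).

Start: (((7+4)+(y+4))+((6+1)+(x+a)))
Step 1: at LL: (7+4) -> 11; overall: (((7+4)+(y+4))+((6+1)+(x+a))) -> ((11+(y+4))+((6+1)+(x+a)))
Step 2: at RL: (6+1) -> 7; overall: ((11+(y+4))+((6+1)+(x+a))) -> ((11+(y+4))+(7+(x+a)))
Fixed point: ((11+(y+4))+(7+(x+a)))

Answer: ((11+(y+4))+(7+(x+a)))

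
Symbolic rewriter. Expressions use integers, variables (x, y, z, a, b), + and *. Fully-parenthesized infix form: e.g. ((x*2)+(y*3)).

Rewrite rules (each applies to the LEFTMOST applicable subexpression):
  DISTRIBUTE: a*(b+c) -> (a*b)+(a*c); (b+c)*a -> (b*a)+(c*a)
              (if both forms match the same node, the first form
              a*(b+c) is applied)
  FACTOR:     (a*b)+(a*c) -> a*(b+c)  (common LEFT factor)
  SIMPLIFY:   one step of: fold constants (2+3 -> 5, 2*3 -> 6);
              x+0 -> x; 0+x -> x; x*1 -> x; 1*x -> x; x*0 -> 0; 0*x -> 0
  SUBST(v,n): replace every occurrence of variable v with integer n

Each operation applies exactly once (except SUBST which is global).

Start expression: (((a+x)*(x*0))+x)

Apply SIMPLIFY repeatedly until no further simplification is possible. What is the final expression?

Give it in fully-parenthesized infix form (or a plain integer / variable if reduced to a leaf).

Start: (((a+x)*(x*0))+x)
Step 1: at LR: (x*0) -> 0; overall: (((a+x)*(x*0))+x) -> (((a+x)*0)+x)
Step 2: at L: ((a+x)*0) -> 0; overall: (((a+x)*0)+x) -> (0+x)
Step 3: at root: (0+x) -> x; overall: (0+x) -> x
Fixed point: x

Answer: x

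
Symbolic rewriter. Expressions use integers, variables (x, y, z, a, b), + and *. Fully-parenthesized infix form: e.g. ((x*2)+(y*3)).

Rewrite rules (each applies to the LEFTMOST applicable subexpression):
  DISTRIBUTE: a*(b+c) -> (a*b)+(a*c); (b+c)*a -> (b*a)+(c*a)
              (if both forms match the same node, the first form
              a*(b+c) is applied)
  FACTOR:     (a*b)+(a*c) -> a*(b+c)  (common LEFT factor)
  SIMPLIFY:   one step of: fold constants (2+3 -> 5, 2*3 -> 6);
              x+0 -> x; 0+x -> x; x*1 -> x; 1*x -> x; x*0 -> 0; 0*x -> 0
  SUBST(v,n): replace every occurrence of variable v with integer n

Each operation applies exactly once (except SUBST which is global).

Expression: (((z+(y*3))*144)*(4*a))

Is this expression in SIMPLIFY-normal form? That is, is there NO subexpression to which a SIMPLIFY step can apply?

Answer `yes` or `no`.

Answer: yes

Derivation:
Expression: (((z+(y*3))*144)*(4*a))
Scanning for simplifiable subexpressions (pre-order)...
  at root: (((z+(y*3))*144)*(4*a)) (not simplifiable)
  at L: ((z+(y*3))*144) (not simplifiable)
  at LL: (z+(y*3)) (not simplifiable)
  at LLR: (y*3) (not simplifiable)
  at R: (4*a) (not simplifiable)
Result: no simplifiable subexpression found -> normal form.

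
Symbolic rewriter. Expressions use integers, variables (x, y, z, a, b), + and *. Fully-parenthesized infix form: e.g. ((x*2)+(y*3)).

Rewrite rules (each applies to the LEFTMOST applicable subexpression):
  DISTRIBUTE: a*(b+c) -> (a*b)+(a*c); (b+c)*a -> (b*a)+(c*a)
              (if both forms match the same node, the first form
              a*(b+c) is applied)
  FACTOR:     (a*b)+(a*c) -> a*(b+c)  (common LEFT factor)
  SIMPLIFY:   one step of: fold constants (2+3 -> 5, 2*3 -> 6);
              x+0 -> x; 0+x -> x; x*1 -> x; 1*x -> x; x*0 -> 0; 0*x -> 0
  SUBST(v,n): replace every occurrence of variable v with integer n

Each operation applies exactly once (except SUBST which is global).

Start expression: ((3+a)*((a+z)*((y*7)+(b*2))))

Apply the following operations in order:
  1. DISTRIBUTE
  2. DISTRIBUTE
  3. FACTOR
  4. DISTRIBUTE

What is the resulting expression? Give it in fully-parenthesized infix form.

Start: ((3+a)*((a+z)*((y*7)+(b*2))))
Apply DISTRIBUTE at root (target: ((3+a)*((a+z)*((y*7)+(b*2))))): ((3+a)*((a+z)*((y*7)+(b*2)))) -> ((3*((a+z)*((y*7)+(b*2))))+(a*((a+z)*((y*7)+(b*2)))))
Apply DISTRIBUTE at LR (target: ((a+z)*((y*7)+(b*2)))): ((3*((a+z)*((y*7)+(b*2))))+(a*((a+z)*((y*7)+(b*2))))) -> ((3*(((a+z)*(y*7))+((a+z)*(b*2))))+(a*((a+z)*((y*7)+(b*2)))))
Apply FACTOR at LR (target: (((a+z)*(y*7))+((a+z)*(b*2)))): ((3*(((a+z)*(y*7))+((a+z)*(b*2))))+(a*((a+z)*((y*7)+(b*2))))) -> ((3*((a+z)*((y*7)+(b*2))))+(a*((a+z)*((y*7)+(b*2)))))
Apply DISTRIBUTE at LR (target: ((a+z)*((y*7)+(b*2)))): ((3*((a+z)*((y*7)+(b*2))))+(a*((a+z)*((y*7)+(b*2))))) -> ((3*(((a+z)*(y*7))+((a+z)*(b*2))))+(a*((a+z)*((y*7)+(b*2)))))

Answer: ((3*(((a+z)*(y*7))+((a+z)*(b*2))))+(a*((a+z)*((y*7)+(b*2)))))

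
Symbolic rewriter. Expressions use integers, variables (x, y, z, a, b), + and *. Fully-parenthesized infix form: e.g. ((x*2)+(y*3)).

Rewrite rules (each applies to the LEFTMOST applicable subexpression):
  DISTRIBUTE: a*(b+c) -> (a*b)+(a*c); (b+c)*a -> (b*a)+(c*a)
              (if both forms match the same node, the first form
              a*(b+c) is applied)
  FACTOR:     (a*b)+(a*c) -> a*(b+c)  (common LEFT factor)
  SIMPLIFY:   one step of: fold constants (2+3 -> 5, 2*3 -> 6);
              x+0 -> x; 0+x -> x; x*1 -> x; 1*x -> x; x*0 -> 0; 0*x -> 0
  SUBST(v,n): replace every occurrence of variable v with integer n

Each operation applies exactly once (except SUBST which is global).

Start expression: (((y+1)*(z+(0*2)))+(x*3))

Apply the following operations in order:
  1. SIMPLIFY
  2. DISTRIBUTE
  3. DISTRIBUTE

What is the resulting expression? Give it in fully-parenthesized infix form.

Answer: ((((y*z)+(1*z))+((y+1)*0))+(x*3))

Derivation:
Start: (((y+1)*(z+(0*2)))+(x*3))
Apply SIMPLIFY at LRR (target: (0*2)): (((y+1)*(z+(0*2)))+(x*3)) -> (((y+1)*(z+0))+(x*3))
Apply DISTRIBUTE at L (target: ((y+1)*(z+0))): (((y+1)*(z+0))+(x*3)) -> ((((y+1)*z)+((y+1)*0))+(x*3))
Apply DISTRIBUTE at LL (target: ((y+1)*z)): ((((y+1)*z)+((y+1)*0))+(x*3)) -> ((((y*z)+(1*z))+((y+1)*0))+(x*3))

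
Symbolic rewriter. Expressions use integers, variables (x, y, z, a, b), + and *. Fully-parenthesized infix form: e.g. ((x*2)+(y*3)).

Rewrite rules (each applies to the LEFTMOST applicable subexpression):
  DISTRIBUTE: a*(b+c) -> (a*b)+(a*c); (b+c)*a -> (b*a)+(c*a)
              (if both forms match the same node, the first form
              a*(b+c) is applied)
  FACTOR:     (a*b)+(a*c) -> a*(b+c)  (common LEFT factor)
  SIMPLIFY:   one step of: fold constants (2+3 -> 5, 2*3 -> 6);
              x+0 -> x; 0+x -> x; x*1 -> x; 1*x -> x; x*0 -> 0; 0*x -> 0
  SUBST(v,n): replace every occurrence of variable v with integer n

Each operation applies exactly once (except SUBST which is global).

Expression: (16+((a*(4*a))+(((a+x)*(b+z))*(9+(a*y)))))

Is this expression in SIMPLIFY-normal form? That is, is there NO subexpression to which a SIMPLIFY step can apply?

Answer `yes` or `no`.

Answer: yes

Derivation:
Expression: (16+((a*(4*a))+(((a+x)*(b+z))*(9+(a*y)))))
Scanning for simplifiable subexpressions (pre-order)...
  at root: (16+((a*(4*a))+(((a+x)*(b+z))*(9+(a*y))))) (not simplifiable)
  at R: ((a*(4*a))+(((a+x)*(b+z))*(9+(a*y)))) (not simplifiable)
  at RL: (a*(4*a)) (not simplifiable)
  at RLR: (4*a) (not simplifiable)
  at RR: (((a+x)*(b+z))*(9+(a*y))) (not simplifiable)
  at RRL: ((a+x)*(b+z)) (not simplifiable)
  at RRLL: (a+x) (not simplifiable)
  at RRLR: (b+z) (not simplifiable)
  at RRR: (9+(a*y)) (not simplifiable)
  at RRRR: (a*y) (not simplifiable)
Result: no simplifiable subexpression found -> normal form.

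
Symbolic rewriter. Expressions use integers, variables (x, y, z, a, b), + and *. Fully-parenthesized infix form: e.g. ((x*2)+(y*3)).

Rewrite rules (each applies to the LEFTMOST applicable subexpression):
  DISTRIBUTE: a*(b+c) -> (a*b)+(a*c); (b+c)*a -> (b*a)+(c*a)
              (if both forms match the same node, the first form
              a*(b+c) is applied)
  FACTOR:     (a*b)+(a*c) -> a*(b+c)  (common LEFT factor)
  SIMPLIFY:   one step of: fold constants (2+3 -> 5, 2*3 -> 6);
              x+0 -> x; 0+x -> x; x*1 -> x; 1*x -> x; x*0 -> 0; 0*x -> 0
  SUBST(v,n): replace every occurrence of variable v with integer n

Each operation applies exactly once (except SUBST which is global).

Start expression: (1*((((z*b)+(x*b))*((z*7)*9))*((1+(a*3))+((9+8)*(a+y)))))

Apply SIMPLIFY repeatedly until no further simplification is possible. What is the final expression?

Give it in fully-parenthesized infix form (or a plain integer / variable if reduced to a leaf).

Start: (1*((((z*b)+(x*b))*((z*7)*9))*((1+(a*3))+((9+8)*(a+y)))))
Step 1: at root: (1*((((z*b)+(x*b))*((z*7)*9))*((1+(a*3))+((9+8)*(a+y))))) -> ((((z*b)+(x*b))*((z*7)*9))*((1+(a*3))+((9+8)*(a+y)))); overall: (1*((((z*b)+(x*b))*((z*7)*9))*((1+(a*3))+((9+8)*(a+y))))) -> ((((z*b)+(x*b))*((z*7)*9))*((1+(a*3))+((9+8)*(a+y))))
Step 2: at RRL: (9+8) -> 17; overall: ((((z*b)+(x*b))*((z*7)*9))*((1+(a*3))+((9+8)*(a+y)))) -> ((((z*b)+(x*b))*((z*7)*9))*((1+(a*3))+(17*(a+y))))
Fixed point: ((((z*b)+(x*b))*((z*7)*9))*((1+(a*3))+(17*(a+y))))

Answer: ((((z*b)+(x*b))*((z*7)*9))*((1+(a*3))+(17*(a+y))))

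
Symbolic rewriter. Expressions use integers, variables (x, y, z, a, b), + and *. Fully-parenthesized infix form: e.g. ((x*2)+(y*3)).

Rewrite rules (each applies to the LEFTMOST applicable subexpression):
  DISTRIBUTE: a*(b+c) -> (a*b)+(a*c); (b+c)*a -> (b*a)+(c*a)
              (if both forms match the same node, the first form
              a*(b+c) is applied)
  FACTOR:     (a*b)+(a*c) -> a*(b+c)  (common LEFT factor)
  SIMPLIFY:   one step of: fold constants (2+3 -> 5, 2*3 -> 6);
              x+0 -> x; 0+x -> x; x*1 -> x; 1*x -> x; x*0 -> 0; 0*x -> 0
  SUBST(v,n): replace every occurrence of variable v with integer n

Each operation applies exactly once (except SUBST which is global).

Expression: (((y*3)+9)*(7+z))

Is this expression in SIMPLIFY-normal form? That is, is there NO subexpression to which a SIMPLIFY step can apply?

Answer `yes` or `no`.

Answer: yes

Derivation:
Expression: (((y*3)+9)*(7+z))
Scanning for simplifiable subexpressions (pre-order)...
  at root: (((y*3)+9)*(7+z)) (not simplifiable)
  at L: ((y*3)+9) (not simplifiable)
  at LL: (y*3) (not simplifiable)
  at R: (7+z) (not simplifiable)
Result: no simplifiable subexpression found -> normal form.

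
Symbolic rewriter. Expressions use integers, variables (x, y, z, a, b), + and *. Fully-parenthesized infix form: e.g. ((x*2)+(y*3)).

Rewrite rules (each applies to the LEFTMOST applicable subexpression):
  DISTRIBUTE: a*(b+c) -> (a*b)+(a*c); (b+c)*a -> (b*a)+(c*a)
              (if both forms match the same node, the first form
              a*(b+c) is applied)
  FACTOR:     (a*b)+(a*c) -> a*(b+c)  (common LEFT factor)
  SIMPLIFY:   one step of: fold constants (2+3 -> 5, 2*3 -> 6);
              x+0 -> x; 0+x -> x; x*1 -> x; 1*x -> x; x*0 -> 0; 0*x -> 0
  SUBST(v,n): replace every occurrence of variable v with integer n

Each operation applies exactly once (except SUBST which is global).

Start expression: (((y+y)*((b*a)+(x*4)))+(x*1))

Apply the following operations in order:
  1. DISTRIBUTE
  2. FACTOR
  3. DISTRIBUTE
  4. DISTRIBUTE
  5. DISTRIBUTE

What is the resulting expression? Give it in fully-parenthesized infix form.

Answer: ((((y*(b*a))+(y*(b*a)))+((y*(x*4))+(y*(x*4))))+(x*1))

Derivation:
Start: (((y+y)*((b*a)+(x*4)))+(x*1))
Apply DISTRIBUTE at L (target: ((y+y)*((b*a)+(x*4)))): (((y+y)*((b*a)+(x*4)))+(x*1)) -> ((((y+y)*(b*a))+((y+y)*(x*4)))+(x*1))
Apply FACTOR at L (target: (((y+y)*(b*a))+((y+y)*(x*4)))): ((((y+y)*(b*a))+((y+y)*(x*4)))+(x*1)) -> (((y+y)*((b*a)+(x*4)))+(x*1))
Apply DISTRIBUTE at L (target: ((y+y)*((b*a)+(x*4)))): (((y+y)*((b*a)+(x*4)))+(x*1)) -> ((((y+y)*(b*a))+((y+y)*(x*4)))+(x*1))
Apply DISTRIBUTE at LL (target: ((y+y)*(b*a))): ((((y+y)*(b*a))+((y+y)*(x*4)))+(x*1)) -> ((((y*(b*a))+(y*(b*a)))+((y+y)*(x*4)))+(x*1))
Apply DISTRIBUTE at LR (target: ((y+y)*(x*4))): ((((y*(b*a))+(y*(b*a)))+((y+y)*(x*4)))+(x*1)) -> ((((y*(b*a))+(y*(b*a)))+((y*(x*4))+(y*(x*4))))+(x*1))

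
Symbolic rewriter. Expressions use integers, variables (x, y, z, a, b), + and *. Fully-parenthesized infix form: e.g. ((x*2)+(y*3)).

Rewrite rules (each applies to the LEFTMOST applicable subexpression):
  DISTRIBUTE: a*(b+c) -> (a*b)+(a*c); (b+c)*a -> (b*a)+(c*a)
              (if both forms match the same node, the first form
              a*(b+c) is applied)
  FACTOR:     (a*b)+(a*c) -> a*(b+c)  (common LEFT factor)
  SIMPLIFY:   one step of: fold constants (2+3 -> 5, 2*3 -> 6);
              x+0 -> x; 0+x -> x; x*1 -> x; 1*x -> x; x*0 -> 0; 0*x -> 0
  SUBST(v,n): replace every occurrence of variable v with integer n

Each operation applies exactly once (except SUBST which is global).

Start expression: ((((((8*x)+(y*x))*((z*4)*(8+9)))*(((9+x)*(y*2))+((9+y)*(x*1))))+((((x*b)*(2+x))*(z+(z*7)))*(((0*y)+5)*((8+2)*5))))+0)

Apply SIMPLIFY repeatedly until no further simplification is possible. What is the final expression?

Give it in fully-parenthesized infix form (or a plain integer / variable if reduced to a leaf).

Answer: (((((8*x)+(y*x))*((z*4)*17))*(((9+x)*(y*2))+((9+y)*x)))+((((x*b)*(2+x))*(z+(z*7)))*250))

Derivation:
Start: ((((((8*x)+(y*x))*((z*4)*(8+9)))*(((9+x)*(y*2))+((9+y)*(x*1))))+((((x*b)*(2+x))*(z+(z*7)))*(((0*y)+5)*((8+2)*5))))+0)
Step 1: at root: ((((((8*x)+(y*x))*((z*4)*(8+9)))*(((9+x)*(y*2))+((9+y)*(x*1))))+((((x*b)*(2+x))*(z+(z*7)))*(((0*y)+5)*((8+2)*5))))+0) -> (((((8*x)+(y*x))*((z*4)*(8+9)))*(((9+x)*(y*2))+((9+y)*(x*1))))+((((x*b)*(2+x))*(z+(z*7)))*(((0*y)+5)*((8+2)*5)))); overall: ((((((8*x)+(y*x))*((z*4)*(8+9)))*(((9+x)*(y*2))+((9+y)*(x*1))))+((((x*b)*(2+x))*(z+(z*7)))*(((0*y)+5)*((8+2)*5))))+0) -> (((((8*x)+(y*x))*((z*4)*(8+9)))*(((9+x)*(y*2))+((9+y)*(x*1))))+((((x*b)*(2+x))*(z+(z*7)))*(((0*y)+5)*((8+2)*5))))
Step 2: at LLRR: (8+9) -> 17; overall: (((((8*x)+(y*x))*((z*4)*(8+9)))*(((9+x)*(y*2))+((9+y)*(x*1))))+((((x*b)*(2+x))*(z+(z*7)))*(((0*y)+5)*((8+2)*5)))) -> (((((8*x)+(y*x))*((z*4)*17))*(((9+x)*(y*2))+((9+y)*(x*1))))+((((x*b)*(2+x))*(z+(z*7)))*(((0*y)+5)*((8+2)*5))))
Step 3: at LRRR: (x*1) -> x; overall: (((((8*x)+(y*x))*((z*4)*17))*(((9+x)*(y*2))+((9+y)*(x*1))))+((((x*b)*(2+x))*(z+(z*7)))*(((0*y)+5)*((8+2)*5)))) -> (((((8*x)+(y*x))*((z*4)*17))*(((9+x)*(y*2))+((9+y)*x)))+((((x*b)*(2+x))*(z+(z*7)))*(((0*y)+5)*((8+2)*5))))
Step 4: at RRLL: (0*y) -> 0; overall: (((((8*x)+(y*x))*((z*4)*17))*(((9+x)*(y*2))+((9+y)*x)))+((((x*b)*(2+x))*(z+(z*7)))*(((0*y)+5)*((8+2)*5)))) -> (((((8*x)+(y*x))*((z*4)*17))*(((9+x)*(y*2))+((9+y)*x)))+((((x*b)*(2+x))*(z+(z*7)))*((0+5)*((8+2)*5))))
Step 5: at RRL: (0+5) -> 5; overall: (((((8*x)+(y*x))*((z*4)*17))*(((9+x)*(y*2))+((9+y)*x)))+((((x*b)*(2+x))*(z+(z*7)))*((0+5)*((8+2)*5)))) -> (((((8*x)+(y*x))*((z*4)*17))*(((9+x)*(y*2))+((9+y)*x)))+((((x*b)*(2+x))*(z+(z*7)))*(5*((8+2)*5))))
Step 6: at RRRL: (8+2) -> 10; overall: (((((8*x)+(y*x))*((z*4)*17))*(((9+x)*(y*2))+((9+y)*x)))+((((x*b)*(2+x))*(z+(z*7)))*(5*((8+2)*5)))) -> (((((8*x)+(y*x))*((z*4)*17))*(((9+x)*(y*2))+((9+y)*x)))+((((x*b)*(2+x))*(z+(z*7)))*(5*(10*5))))
Step 7: at RRR: (10*5) -> 50; overall: (((((8*x)+(y*x))*((z*4)*17))*(((9+x)*(y*2))+((9+y)*x)))+((((x*b)*(2+x))*(z+(z*7)))*(5*(10*5)))) -> (((((8*x)+(y*x))*((z*4)*17))*(((9+x)*(y*2))+((9+y)*x)))+((((x*b)*(2+x))*(z+(z*7)))*(5*50)))
Step 8: at RR: (5*50) -> 250; overall: (((((8*x)+(y*x))*((z*4)*17))*(((9+x)*(y*2))+((9+y)*x)))+((((x*b)*(2+x))*(z+(z*7)))*(5*50))) -> (((((8*x)+(y*x))*((z*4)*17))*(((9+x)*(y*2))+((9+y)*x)))+((((x*b)*(2+x))*(z+(z*7)))*250))
Fixed point: (((((8*x)+(y*x))*((z*4)*17))*(((9+x)*(y*2))+((9+y)*x)))+((((x*b)*(2+x))*(z+(z*7)))*250))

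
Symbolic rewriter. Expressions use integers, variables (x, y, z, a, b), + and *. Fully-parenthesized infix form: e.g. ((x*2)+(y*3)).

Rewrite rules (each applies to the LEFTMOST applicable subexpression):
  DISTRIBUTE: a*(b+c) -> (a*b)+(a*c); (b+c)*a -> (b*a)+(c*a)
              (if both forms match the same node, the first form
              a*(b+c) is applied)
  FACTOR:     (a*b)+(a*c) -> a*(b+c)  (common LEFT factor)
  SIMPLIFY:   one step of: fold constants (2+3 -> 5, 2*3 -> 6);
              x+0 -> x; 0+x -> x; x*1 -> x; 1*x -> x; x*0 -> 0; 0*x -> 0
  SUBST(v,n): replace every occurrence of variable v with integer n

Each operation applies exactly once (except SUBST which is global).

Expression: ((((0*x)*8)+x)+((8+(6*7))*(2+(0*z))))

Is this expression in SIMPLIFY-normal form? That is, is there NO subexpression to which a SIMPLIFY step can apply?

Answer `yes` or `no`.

Expression: ((((0*x)*8)+x)+((8+(6*7))*(2+(0*z))))
Scanning for simplifiable subexpressions (pre-order)...
  at root: ((((0*x)*8)+x)+((8+(6*7))*(2+(0*z)))) (not simplifiable)
  at L: (((0*x)*8)+x) (not simplifiable)
  at LL: ((0*x)*8) (not simplifiable)
  at LLL: (0*x) (SIMPLIFIABLE)
  at R: ((8+(6*7))*(2+(0*z))) (not simplifiable)
  at RL: (8+(6*7)) (not simplifiable)
  at RLR: (6*7) (SIMPLIFIABLE)
  at RR: (2+(0*z)) (not simplifiable)
  at RRR: (0*z) (SIMPLIFIABLE)
Found simplifiable subexpr at path LLL: (0*x)
One SIMPLIFY step would give: (((0*8)+x)+((8+(6*7))*(2+(0*z))))
-> NOT in normal form.

Answer: no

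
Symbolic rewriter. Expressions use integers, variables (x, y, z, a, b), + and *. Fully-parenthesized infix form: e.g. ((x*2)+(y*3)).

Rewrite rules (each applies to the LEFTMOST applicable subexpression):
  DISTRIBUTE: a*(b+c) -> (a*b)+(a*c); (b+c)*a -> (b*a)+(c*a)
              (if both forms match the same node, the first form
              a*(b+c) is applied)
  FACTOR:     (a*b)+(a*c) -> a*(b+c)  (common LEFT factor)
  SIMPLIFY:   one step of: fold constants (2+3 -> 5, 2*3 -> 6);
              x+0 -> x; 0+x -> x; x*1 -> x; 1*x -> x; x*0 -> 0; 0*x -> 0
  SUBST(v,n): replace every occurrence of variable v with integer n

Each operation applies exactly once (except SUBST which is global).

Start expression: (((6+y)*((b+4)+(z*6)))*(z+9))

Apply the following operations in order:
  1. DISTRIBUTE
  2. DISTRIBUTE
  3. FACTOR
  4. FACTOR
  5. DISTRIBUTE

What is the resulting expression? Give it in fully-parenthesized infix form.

Start: (((6+y)*((b+4)+(z*6)))*(z+9))
Apply DISTRIBUTE at root (target: (((6+y)*((b+4)+(z*6)))*(z+9))): (((6+y)*((b+4)+(z*6)))*(z+9)) -> ((((6+y)*((b+4)+(z*6)))*z)+(((6+y)*((b+4)+(z*6)))*9))
Apply DISTRIBUTE at LL (target: ((6+y)*((b+4)+(z*6)))): ((((6+y)*((b+4)+(z*6)))*z)+(((6+y)*((b+4)+(z*6)))*9)) -> (((((6+y)*(b+4))+((6+y)*(z*6)))*z)+(((6+y)*((b+4)+(z*6)))*9))
Apply FACTOR at LL (target: (((6+y)*(b+4))+((6+y)*(z*6)))): (((((6+y)*(b+4))+((6+y)*(z*6)))*z)+(((6+y)*((b+4)+(z*6)))*9)) -> ((((6+y)*((b+4)+(z*6)))*z)+(((6+y)*((b+4)+(z*6)))*9))
Apply FACTOR at root (target: ((((6+y)*((b+4)+(z*6)))*z)+(((6+y)*((b+4)+(z*6)))*9))): ((((6+y)*((b+4)+(z*6)))*z)+(((6+y)*((b+4)+(z*6)))*9)) -> (((6+y)*((b+4)+(z*6)))*(z+9))
Apply DISTRIBUTE at root (target: (((6+y)*((b+4)+(z*6)))*(z+9))): (((6+y)*((b+4)+(z*6)))*(z+9)) -> ((((6+y)*((b+4)+(z*6)))*z)+(((6+y)*((b+4)+(z*6)))*9))

Answer: ((((6+y)*((b+4)+(z*6)))*z)+(((6+y)*((b+4)+(z*6)))*9))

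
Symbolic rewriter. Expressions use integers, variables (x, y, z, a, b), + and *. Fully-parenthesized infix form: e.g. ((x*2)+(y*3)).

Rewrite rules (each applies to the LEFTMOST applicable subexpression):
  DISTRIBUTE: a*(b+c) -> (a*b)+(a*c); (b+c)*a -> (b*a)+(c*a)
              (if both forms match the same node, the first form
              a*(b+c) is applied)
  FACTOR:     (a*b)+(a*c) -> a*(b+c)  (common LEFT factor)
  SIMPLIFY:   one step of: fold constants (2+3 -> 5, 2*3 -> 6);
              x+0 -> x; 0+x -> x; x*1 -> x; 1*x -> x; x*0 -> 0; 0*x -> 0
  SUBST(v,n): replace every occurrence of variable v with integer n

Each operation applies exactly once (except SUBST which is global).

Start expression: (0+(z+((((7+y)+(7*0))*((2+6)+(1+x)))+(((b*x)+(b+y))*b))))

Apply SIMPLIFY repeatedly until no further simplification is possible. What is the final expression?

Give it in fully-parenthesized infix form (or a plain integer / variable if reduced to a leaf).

Answer: (z+(((7+y)*(8+(1+x)))+(((b*x)+(b+y))*b)))

Derivation:
Start: (0+(z+((((7+y)+(7*0))*((2+6)+(1+x)))+(((b*x)+(b+y))*b))))
Step 1: at root: (0+(z+((((7+y)+(7*0))*((2+6)+(1+x)))+(((b*x)+(b+y))*b)))) -> (z+((((7+y)+(7*0))*((2+6)+(1+x)))+(((b*x)+(b+y))*b))); overall: (0+(z+((((7+y)+(7*0))*((2+6)+(1+x)))+(((b*x)+(b+y))*b)))) -> (z+((((7+y)+(7*0))*((2+6)+(1+x)))+(((b*x)+(b+y))*b)))
Step 2: at RLLR: (7*0) -> 0; overall: (z+((((7+y)+(7*0))*((2+6)+(1+x)))+(((b*x)+(b+y))*b))) -> (z+((((7+y)+0)*((2+6)+(1+x)))+(((b*x)+(b+y))*b)))
Step 3: at RLL: ((7+y)+0) -> (7+y); overall: (z+((((7+y)+0)*((2+6)+(1+x)))+(((b*x)+(b+y))*b))) -> (z+(((7+y)*((2+6)+(1+x)))+(((b*x)+(b+y))*b)))
Step 4: at RLRL: (2+6) -> 8; overall: (z+(((7+y)*((2+6)+(1+x)))+(((b*x)+(b+y))*b))) -> (z+(((7+y)*(8+(1+x)))+(((b*x)+(b+y))*b)))
Fixed point: (z+(((7+y)*(8+(1+x)))+(((b*x)+(b+y))*b)))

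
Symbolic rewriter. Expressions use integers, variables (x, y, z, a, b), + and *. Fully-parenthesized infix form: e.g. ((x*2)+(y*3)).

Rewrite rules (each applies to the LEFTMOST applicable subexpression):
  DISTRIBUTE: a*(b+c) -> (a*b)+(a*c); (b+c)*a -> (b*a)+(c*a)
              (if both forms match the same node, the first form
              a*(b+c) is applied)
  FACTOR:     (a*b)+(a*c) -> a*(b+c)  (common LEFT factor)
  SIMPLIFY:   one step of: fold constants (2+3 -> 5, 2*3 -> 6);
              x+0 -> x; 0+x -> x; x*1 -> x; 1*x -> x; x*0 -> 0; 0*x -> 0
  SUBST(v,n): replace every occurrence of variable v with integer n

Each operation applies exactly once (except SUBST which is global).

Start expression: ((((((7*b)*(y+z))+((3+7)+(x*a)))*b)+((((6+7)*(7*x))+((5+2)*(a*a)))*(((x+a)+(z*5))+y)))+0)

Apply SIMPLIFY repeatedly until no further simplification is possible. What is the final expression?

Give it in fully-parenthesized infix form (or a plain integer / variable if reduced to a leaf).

Answer: (((((7*b)*(y+z))+(10+(x*a)))*b)+(((13*(7*x))+(7*(a*a)))*(((x+a)+(z*5))+y)))

Derivation:
Start: ((((((7*b)*(y+z))+((3+7)+(x*a)))*b)+((((6+7)*(7*x))+((5+2)*(a*a)))*(((x+a)+(z*5))+y)))+0)
Step 1: at root: ((((((7*b)*(y+z))+((3+7)+(x*a)))*b)+((((6+7)*(7*x))+((5+2)*(a*a)))*(((x+a)+(z*5))+y)))+0) -> (((((7*b)*(y+z))+((3+7)+(x*a)))*b)+((((6+7)*(7*x))+((5+2)*(a*a)))*(((x+a)+(z*5))+y))); overall: ((((((7*b)*(y+z))+((3+7)+(x*a)))*b)+((((6+7)*(7*x))+((5+2)*(a*a)))*(((x+a)+(z*5))+y)))+0) -> (((((7*b)*(y+z))+((3+7)+(x*a)))*b)+((((6+7)*(7*x))+((5+2)*(a*a)))*(((x+a)+(z*5))+y)))
Step 2: at LLRL: (3+7) -> 10; overall: (((((7*b)*(y+z))+((3+7)+(x*a)))*b)+((((6+7)*(7*x))+((5+2)*(a*a)))*(((x+a)+(z*5))+y))) -> (((((7*b)*(y+z))+(10+(x*a)))*b)+((((6+7)*(7*x))+((5+2)*(a*a)))*(((x+a)+(z*5))+y)))
Step 3: at RLLL: (6+7) -> 13; overall: (((((7*b)*(y+z))+(10+(x*a)))*b)+((((6+7)*(7*x))+((5+2)*(a*a)))*(((x+a)+(z*5))+y))) -> (((((7*b)*(y+z))+(10+(x*a)))*b)+(((13*(7*x))+((5+2)*(a*a)))*(((x+a)+(z*5))+y)))
Step 4: at RLRL: (5+2) -> 7; overall: (((((7*b)*(y+z))+(10+(x*a)))*b)+(((13*(7*x))+((5+2)*(a*a)))*(((x+a)+(z*5))+y))) -> (((((7*b)*(y+z))+(10+(x*a)))*b)+(((13*(7*x))+(7*(a*a)))*(((x+a)+(z*5))+y)))
Fixed point: (((((7*b)*(y+z))+(10+(x*a)))*b)+(((13*(7*x))+(7*(a*a)))*(((x+a)+(z*5))+y)))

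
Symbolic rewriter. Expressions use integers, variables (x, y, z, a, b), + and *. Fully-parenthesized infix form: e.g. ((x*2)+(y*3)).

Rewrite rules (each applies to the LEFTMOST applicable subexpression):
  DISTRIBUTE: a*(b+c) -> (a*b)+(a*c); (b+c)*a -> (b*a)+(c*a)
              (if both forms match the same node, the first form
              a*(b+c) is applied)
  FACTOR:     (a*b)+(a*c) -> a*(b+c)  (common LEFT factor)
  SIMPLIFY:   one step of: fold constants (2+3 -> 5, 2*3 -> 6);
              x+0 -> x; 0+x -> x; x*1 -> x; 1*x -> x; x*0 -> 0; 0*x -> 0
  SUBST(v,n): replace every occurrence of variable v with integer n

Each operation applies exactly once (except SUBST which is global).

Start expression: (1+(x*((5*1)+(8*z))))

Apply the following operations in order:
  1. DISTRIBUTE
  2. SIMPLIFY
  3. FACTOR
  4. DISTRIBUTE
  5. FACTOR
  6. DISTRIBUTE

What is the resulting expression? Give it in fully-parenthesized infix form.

Start: (1+(x*((5*1)+(8*z))))
Apply DISTRIBUTE at R (target: (x*((5*1)+(8*z)))): (1+(x*((5*1)+(8*z)))) -> (1+((x*(5*1))+(x*(8*z))))
Apply SIMPLIFY at RLR (target: (5*1)): (1+((x*(5*1))+(x*(8*z)))) -> (1+((x*5)+(x*(8*z))))
Apply FACTOR at R (target: ((x*5)+(x*(8*z)))): (1+((x*5)+(x*(8*z)))) -> (1+(x*(5+(8*z))))
Apply DISTRIBUTE at R (target: (x*(5+(8*z)))): (1+(x*(5+(8*z)))) -> (1+((x*5)+(x*(8*z))))
Apply FACTOR at R (target: ((x*5)+(x*(8*z)))): (1+((x*5)+(x*(8*z)))) -> (1+(x*(5+(8*z))))
Apply DISTRIBUTE at R (target: (x*(5+(8*z)))): (1+(x*(5+(8*z)))) -> (1+((x*5)+(x*(8*z))))

Answer: (1+((x*5)+(x*(8*z))))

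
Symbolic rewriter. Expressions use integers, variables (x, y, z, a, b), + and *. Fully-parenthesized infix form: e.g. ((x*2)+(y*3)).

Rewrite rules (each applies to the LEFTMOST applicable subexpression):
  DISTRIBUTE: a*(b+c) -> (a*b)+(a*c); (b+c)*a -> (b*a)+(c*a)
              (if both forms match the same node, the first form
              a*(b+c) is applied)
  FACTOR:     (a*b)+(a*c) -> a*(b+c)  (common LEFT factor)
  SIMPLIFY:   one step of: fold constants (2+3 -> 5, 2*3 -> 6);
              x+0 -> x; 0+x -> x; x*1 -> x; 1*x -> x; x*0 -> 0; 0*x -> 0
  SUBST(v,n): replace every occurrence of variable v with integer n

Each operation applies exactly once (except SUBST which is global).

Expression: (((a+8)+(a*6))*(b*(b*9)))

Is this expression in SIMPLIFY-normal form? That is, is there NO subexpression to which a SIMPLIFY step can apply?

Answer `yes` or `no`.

Answer: yes

Derivation:
Expression: (((a+8)+(a*6))*(b*(b*9)))
Scanning for simplifiable subexpressions (pre-order)...
  at root: (((a+8)+(a*6))*(b*(b*9))) (not simplifiable)
  at L: ((a+8)+(a*6)) (not simplifiable)
  at LL: (a+8) (not simplifiable)
  at LR: (a*6) (not simplifiable)
  at R: (b*(b*9)) (not simplifiable)
  at RR: (b*9) (not simplifiable)
Result: no simplifiable subexpression found -> normal form.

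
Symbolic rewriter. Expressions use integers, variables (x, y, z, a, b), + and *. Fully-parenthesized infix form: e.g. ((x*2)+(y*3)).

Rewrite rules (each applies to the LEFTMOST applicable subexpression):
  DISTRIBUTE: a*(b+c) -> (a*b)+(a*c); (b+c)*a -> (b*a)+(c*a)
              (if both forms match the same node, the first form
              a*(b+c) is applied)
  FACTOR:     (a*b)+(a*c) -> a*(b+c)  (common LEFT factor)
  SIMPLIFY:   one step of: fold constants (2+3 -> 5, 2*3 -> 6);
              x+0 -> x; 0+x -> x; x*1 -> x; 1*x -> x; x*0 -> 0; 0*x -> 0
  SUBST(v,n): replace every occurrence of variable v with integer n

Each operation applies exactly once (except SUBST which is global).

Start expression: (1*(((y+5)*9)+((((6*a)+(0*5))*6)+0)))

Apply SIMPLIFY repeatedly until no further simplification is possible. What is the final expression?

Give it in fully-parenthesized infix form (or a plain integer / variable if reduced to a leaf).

Start: (1*(((y+5)*9)+((((6*a)+(0*5))*6)+0)))
Step 1: at root: (1*(((y+5)*9)+((((6*a)+(0*5))*6)+0))) -> (((y+5)*9)+((((6*a)+(0*5))*6)+0)); overall: (1*(((y+5)*9)+((((6*a)+(0*5))*6)+0))) -> (((y+5)*9)+((((6*a)+(0*5))*6)+0))
Step 2: at R: ((((6*a)+(0*5))*6)+0) -> (((6*a)+(0*5))*6); overall: (((y+5)*9)+((((6*a)+(0*5))*6)+0)) -> (((y+5)*9)+(((6*a)+(0*5))*6))
Step 3: at RLR: (0*5) -> 0; overall: (((y+5)*9)+(((6*a)+(0*5))*6)) -> (((y+5)*9)+(((6*a)+0)*6))
Step 4: at RL: ((6*a)+0) -> (6*a); overall: (((y+5)*9)+(((6*a)+0)*6)) -> (((y+5)*9)+((6*a)*6))
Fixed point: (((y+5)*9)+((6*a)*6))

Answer: (((y+5)*9)+((6*a)*6))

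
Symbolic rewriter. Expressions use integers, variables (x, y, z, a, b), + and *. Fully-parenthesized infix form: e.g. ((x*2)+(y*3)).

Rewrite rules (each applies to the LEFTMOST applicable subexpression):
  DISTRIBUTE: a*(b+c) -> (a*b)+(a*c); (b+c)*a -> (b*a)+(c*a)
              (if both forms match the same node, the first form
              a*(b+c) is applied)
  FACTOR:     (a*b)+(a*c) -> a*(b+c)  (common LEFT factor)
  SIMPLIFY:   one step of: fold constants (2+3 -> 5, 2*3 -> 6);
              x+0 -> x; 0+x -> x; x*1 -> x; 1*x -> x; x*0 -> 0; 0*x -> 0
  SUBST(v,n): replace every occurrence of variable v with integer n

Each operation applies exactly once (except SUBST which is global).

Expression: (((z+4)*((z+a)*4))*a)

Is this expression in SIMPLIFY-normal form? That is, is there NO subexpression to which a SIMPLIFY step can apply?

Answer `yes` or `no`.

Expression: (((z+4)*((z+a)*4))*a)
Scanning for simplifiable subexpressions (pre-order)...
  at root: (((z+4)*((z+a)*4))*a) (not simplifiable)
  at L: ((z+4)*((z+a)*4)) (not simplifiable)
  at LL: (z+4) (not simplifiable)
  at LR: ((z+a)*4) (not simplifiable)
  at LRL: (z+a) (not simplifiable)
Result: no simplifiable subexpression found -> normal form.

Answer: yes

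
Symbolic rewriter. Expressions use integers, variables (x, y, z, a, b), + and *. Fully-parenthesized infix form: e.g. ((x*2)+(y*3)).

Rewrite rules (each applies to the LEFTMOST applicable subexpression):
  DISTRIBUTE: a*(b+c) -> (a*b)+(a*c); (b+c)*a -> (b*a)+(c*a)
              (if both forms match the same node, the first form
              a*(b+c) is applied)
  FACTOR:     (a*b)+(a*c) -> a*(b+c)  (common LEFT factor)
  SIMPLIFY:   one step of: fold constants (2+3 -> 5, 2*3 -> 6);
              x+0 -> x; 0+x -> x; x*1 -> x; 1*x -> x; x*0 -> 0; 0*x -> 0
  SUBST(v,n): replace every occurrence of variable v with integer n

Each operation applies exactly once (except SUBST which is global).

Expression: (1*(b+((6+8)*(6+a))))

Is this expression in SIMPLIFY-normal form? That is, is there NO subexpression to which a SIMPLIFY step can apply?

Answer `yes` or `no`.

Expression: (1*(b+((6+8)*(6+a))))
Scanning for simplifiable subexpressions (pre-order)...
  at root: (1*(b+((6+8)*(6+a)))) (SIMPLIFIABLE)
  at R: (b+((6+8)*(6+a))) (not simplifiable)
  at RR: ((6+8)*(6+a)) (not simplifiable)
  at RRL: (6+8) (SIMPLIFIABLE)
  at RRR: (6+a) (not simplifiable)
Found simplifiable subexpr at path root: (1*(b+((6+8)*(6+a))))
One SIMPLIFY step would give: (b+((6+8)*(6+a)))
-> NOT in normal form.

Answer: no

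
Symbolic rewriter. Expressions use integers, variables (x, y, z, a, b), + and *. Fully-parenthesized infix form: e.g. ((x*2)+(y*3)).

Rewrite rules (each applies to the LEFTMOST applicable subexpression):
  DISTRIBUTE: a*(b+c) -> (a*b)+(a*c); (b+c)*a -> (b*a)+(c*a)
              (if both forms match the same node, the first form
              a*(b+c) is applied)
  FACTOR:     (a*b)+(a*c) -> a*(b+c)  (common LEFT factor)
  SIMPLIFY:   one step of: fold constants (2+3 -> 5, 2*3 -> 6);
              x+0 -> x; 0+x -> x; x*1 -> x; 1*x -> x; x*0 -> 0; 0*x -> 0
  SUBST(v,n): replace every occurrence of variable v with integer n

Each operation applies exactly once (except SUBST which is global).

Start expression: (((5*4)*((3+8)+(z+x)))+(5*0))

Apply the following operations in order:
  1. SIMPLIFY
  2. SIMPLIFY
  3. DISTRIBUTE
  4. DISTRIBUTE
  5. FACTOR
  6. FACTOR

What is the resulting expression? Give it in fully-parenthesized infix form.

Start: (((5*4)*((3+8)+(z+x)))+(5*0))
Apply SIMPLIFY at LL (target: (5*4)): (((5*4)*((3+8)+(z+x)))+(5*0)) -> ((20*((3+8)+(z+x)))+(5*0))
Apply SIMPLIFY at LRL (target: (3+8)): ((20*((3+8)+(z+x)))+(5*0)) -> ((20*(11+(z+x)))+(5*0))
Apply DISTRIBUTE at L (target: (20*(11+(z+x)))): ((20*(11+(z+x)))+(5*0)) -> (((20*11)+(20*(z+x)))+(5*0))
Apply DISTRIBUTE at LR (target: (20*(z+x))): (((20*11)+(20*(z+x)))+(5*0)) -> (((20*11)+((20*z)+(20*x)))+(5*0))
Apply FACTOR at LR (target: ((20*z)+(20*x))): (((20*11)+((20*z)+(20*x)))+(5*0)) -> (((20*11)+(20*(z+x)))+(5*0))
Apply FACTOR at L (target: ((20*11)+(20*(z+x)))): (((20*11)+(20*(z+x)))+(5*0)) -> ((20*(11+(z+x)))+(5*0))

Answer: ((20*(11+(z+x)))+(5*0))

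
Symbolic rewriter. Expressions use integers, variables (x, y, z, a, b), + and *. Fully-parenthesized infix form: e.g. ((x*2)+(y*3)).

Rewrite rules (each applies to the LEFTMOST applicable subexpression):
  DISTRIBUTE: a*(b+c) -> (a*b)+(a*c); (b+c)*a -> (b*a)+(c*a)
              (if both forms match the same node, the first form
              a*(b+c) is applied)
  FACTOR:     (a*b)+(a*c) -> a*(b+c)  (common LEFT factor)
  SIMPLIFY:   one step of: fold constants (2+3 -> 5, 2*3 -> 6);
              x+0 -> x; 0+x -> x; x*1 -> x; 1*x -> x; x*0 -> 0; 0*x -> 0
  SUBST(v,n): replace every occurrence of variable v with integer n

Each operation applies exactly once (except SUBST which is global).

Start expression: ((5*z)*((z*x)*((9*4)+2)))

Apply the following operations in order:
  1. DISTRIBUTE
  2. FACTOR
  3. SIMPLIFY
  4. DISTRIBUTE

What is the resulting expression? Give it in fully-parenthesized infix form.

Start: ((5*z)*((z*x)*((9*4)+2)))
Apply DISTRIBUTE at R (target: ((z*x)*((9*4)+2))): ((5*z)*((z*x)*((9*4)+2))) -> ((5*z)*(((z*x)*(9*4))+((z*x)*2)))
Apply FACTOR at R (target: (((z*x)*(9*4))+((z*x)*2))): ((5*z)*(((z*x)*(9*4))+((z*x)*2))) -> ((5*z)*((z*x)*((9*4)+2)))
Apply SIMPLIFY at RRL (target: (9*4)): ((5*z)*((z*x)*((9*4)+2))) -> ((5*z)*((z*x)*(36+2)))
Apply DISTRIBUTE at R (target: ((z*x)*(36+2))): ((5*z)*((z*x)*(36+2))) -> ((5*z)*(((z*x)*36)+((z*x)*2)))

Answer: ((5*z)*(((z*x)*36)+((z*x)*2)))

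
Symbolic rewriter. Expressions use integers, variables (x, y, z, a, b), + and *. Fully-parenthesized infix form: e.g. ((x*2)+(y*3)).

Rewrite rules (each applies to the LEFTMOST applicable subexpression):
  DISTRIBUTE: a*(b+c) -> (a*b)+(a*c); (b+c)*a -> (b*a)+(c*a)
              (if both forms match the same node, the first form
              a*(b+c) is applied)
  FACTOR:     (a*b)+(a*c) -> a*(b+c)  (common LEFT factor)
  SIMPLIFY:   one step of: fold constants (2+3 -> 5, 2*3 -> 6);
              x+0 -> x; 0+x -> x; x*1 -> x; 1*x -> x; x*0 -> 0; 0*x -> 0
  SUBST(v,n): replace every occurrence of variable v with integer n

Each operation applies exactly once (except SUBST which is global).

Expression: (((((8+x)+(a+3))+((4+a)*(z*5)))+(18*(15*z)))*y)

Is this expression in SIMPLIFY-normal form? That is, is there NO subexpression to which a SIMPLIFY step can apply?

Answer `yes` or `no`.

Answer: yes

Derivation:
Expression: (((((8+x)+(a+3))+((4+a)*(z*5)))+(18*(15*z)))*y)
Scanning for simplifiable subexpressions (pre-order)...
  at root: (((((8+x)+(a+3))+((4+a)*(z*5)))+(18*(15*z)))*y) (not simplifiable)
  at L: ((((8+x)+(a+3))+((4+a)*(z*5)))+(18*(15*z))) (not simplifiable)
  at LL: (((8+x)+(a+3))+((4+a)*(z*5))) (not simplifiable)
  at LLL: ((8+x)+(a+3)) (not simplifiable)
  at LLLL: (8+x) (not simplifiable)
  at LLLR: (a+3) (not simplifiable)
  at LLR: ((4+a)*(z*5)) (not simplifiable)
  at LLRL: (4+a) (not simplifiable)
  at LLRR: (z*5) (not simplifiable)
  at LR: (18*(15*z)) (not simplifiable)
  at LRR: (15*z) (not simplifiable)
Result: no simplifiable subexpression found -> normal form.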